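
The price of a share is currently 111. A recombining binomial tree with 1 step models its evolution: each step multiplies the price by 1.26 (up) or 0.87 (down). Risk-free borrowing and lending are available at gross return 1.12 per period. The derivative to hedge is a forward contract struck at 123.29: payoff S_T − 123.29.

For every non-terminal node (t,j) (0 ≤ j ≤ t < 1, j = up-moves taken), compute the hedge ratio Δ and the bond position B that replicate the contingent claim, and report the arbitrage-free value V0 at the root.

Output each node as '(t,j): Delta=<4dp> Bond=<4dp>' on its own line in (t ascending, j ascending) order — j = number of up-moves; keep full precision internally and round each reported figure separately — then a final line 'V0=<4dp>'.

Risk-neutral probability p* = (R−d)/(u−d) = (1.12−0.87)/(1.26−0.87) = 0.6410.
Terminal payoffs: V(1,0)=-26.7200, V(1,1)=16.5700
(0,0): S=111.0000. Δ = (V_up−V_dn)/(S_up−S_dn) = (16.5700−-26.7200)/(139.8600−96.5700) = 1.0000. V = [p*·16.5700 + (1−p*)·-26.7200]/1.12 = 0.9196. B = V − Δ·S = -110.0804.
Self-financing check: at every node Δ·S+B equals the discounted successor values.

(0,0): Delta=1.0000 Bond=-110.0804
V0=0.9196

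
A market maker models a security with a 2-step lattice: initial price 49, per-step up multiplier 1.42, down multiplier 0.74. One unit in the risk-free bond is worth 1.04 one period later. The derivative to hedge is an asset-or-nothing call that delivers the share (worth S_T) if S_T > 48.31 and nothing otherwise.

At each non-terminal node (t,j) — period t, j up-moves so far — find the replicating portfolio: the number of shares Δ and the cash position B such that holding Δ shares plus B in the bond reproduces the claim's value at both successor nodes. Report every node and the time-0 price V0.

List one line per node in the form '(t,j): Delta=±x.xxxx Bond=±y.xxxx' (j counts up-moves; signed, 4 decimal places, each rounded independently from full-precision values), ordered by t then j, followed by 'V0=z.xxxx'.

(0,0): Delta=1.4327 Bond=-28.9499
(1,0): Delta=2.0882 Bond=-53.8773
(1,1): Delta=1.0000 Bond=0.0000
V0=41.2528

Under the risk-neutral measure, an up-move has probability p* = (R−d)/(u−d) = 0.4412 and values discount at R = 1.04.
Terminal values V(2,·): V(2,0)=0.0000, V(2,1)=51.4892, V(2,2)=98.8036
  t=1,j=0: stock 36.2600 → up 51.4892 (V=51.4892), down 26.8324 (V=0.0000). Price 21.8421; hedge Δ=2.0882, bond B=-53.8773.
  t=1,j=1: stock 69.5800 → up 98.8036 (V=98.8036), down 51.4892 (V=51.4892). Price 69.5800; hedge Δ=1.0000, bond B=0.0000.
  t=0,j=0: stock 49.0000 → up 69.5800 (V=69.5800), down 36.2600 (V=21.8421). Price 41.2528; hedge Δ=1.4327, bond B=-28.9499.
Root portfolio cost Δ·49+B reproduces V0=41.2528.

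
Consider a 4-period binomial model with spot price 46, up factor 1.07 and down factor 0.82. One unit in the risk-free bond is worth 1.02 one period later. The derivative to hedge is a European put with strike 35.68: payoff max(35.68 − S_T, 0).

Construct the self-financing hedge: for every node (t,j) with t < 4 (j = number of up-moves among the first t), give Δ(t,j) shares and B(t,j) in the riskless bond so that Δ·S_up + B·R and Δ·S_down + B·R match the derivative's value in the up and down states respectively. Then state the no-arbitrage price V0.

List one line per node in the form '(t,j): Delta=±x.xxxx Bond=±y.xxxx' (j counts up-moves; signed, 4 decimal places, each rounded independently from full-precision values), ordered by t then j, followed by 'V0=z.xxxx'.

(0,0): Delta=-0.0777 Bond=3.8347
(1,0): Delta=-0.3132 Bond=12.7952
(1,1): Delta=-0.0325 Bond=1.6905
(2,0): Delta=-1.0000 Bond=34.2945
(2,1): Delta=-0.1816 Bond=7.7402
(2,2): Delta=-0.0040 Bond=0.2203
(3,0): Delta=-1.0000 Bond=34.9804
(3,1): Delta=-1.0000 Bond=34.9804
(3,2): Delta=-0.0248 Bond=1.1236
(3,3): Delta=0.0000 Bond=0.0000
V0=0.2620

Under the risk-neutral measure, an up-move has probability p* = (R−d)/(u−d) = 0.8000 and values discount at R = 1.02.
At expiry t=4: V(4,0)=14.8824, V(4,1)=8.5417, V(4,2)=0.2678, V(4,3)=0.0000, V(4,4)=0.0000
Node (3,0) S=25.3629: V=(p*·8.5417+(1−p*)·14.8824)/1.02=9.6175; Δ=(8.5417−14.8824)/(27.1383−20.7976)=-1.0000; B=V−Δ·S=34.9804
Node (3,1) S=33.0955: V=(p*·0.2678+(1−p*)·8.5417)/1.02=1.8849; Δ=(0.2678−8.5417)/(35.4122−27.1383)=-1.0000; B=V−Δ·S=34.9804
Node (3,2) S=43.1856: V=(p*·0.0000+(1−p*)·0.2678)/1.02=0.0525; Δ=(0.0000−0.2678)/(46.2086−35.4122)=-0.0248; B=V−Δ·S=1.1236
Node (3,3) S=56.3520: V=(p*·0.0000+(1−p*)·0.0000)/1.02=0.0000; Δ=(0.0000−0.0000)/(60.2966−46.2086)=0.0000; B=V−Δ·S=0.0000
Node (2,0) S=30.9304: V=(p*·1.8849+(1−p*)·9.6175)/1.02=3.3641; Δ=(1.8849−9.6175)/(33.0955−25.3629)=-1.0000; B=V−Δ·S=34.2945
Node (2,1) S=40.3604: V=(p*·0.0525+(1−p*)·1.8849)/1.02=0.4108; Δ=(0.0525−1.8849)/(43.1856−33.0955)=-0.1816; B=V−Δ·S=7.7402
Node (2,2) S=52.6654: V=(p*·0.0000+(1−p*)·0.0525)/1.02=0.0103; Δ=(0.0000−0.0525)/(56.3520−43.1856)=-0.0040; B=V−Δ·S=0.2203
Node (1,0) S=37.7200: V=(p*·0.4108+(1−p*)·3.3641)/1.02=0.9818; Δ=(0.4108−3.3641)/(40.3604−30.9304)=-0.3132; B=V−Δ·S=12.7952
Node (1,1) S=49.2200: V=(p*·0.0103+(1−p*)·0.4108)/1.02=0.0886; Δ=(0.0103−0.4108)/(52.6654−40.3604)=-0.0325; B=V−Δ·S=1.6905
Node (0,0) S=46.0000: V=(p*·0.0886+(1−p*)·0.9818)/1.02=0.2620; Δ=(0.0886−0.9818)/(49.2200−37.7200)=-0.0777; B=V−Δ·S=3.8347
Check: Δ(0,0)·S0 + B(0,0) = 0.2620 = V0.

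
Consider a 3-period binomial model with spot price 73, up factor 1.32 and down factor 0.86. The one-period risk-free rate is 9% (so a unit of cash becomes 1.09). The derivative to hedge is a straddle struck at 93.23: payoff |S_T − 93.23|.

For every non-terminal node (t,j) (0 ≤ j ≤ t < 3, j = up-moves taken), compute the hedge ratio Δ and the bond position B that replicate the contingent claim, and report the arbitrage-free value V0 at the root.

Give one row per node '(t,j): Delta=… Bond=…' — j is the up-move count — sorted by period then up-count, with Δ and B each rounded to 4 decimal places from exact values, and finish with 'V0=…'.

Since d<R<u, set p* = (R−d)/(u−d) = 0.5000; price each node as the discounted p*-expectation of its children.
Payoff layer (t=3): V(3,0)=46.7979, V(3,1)=21.9621, V(3,2)=16.1579, V(3,3)=74.6677
(2,0): S=53.9908. Δ = (V_up−V_dn)/(S_up−S_dn) = (21.9621−46.7979)/(71.2679−46.4321) = -1.0000. V = [p*·21.9621 + (1−p*)·46.7979]/1.09 = 31.5413. B = V − Δ·S = 85.5321.
(2,1): S=82.8696. Δ = (V_up−V_dn)/(S_up−S_dn) = (16.1579−21.9621)/(109.3879−71.2679) = -0.1523. V = [p*·16.1579 + (1−p*)·21.9621]/1.09 = 17.4862. B = V − Δ·S = 30.1042.
(2,2): S=127.1952. Δ = (V_up−V_dn)/(S_up−S_dn) = (74.6677−16.1579)/(167.8977−109.3879) = 1.0000. V = [p*·74.6677 + (1−p*)·16.1579]/1.09 = 41.6631. B = V − Δ·S = -85.5321.
(1,0): S=62.7800. Δ = (V_up−V_dn)/(S_up−S_dn) = (17.4862−31.5413)/(82.8696−53.9908) = -0.4867. V = [p*·17.4862 + (1−p*)·31.5413]/1.09 = 22.4897. B = V − Δ·S = 53.0442.
(1,1): S=96.3600. Δ = (V_up−V_dn)/(S_up−S_dn) = (41.6631−17.4862)/(127.1952−82.8696) = 0.5454. V = [p*·41.6631 + (1−p*)·17.4862]/1.09 = 27.1327. B = V − Δ·S = -25.4256.
(0,0): S=73.0000. Δ = (V_up−V_dn)/(S_up−S_dn) = (27.1327−22.4897)/(96.3600−62.7800) = 0.1383. V = [p*·27.1327 + (1−p*)·22.4897]/1.09 = 22.7626. B = V − Δ·S = 12.6691.
Self-financing check: at every node Δ·S+B equals the discounted successor values.

(0,0): Delta=0.1383 Bond=12.6691
(1,0): Delta=-0.4867 Bond=53.0442
(1,1): Delta=0.5454 Bond=-25.4256
(2,0): Delta=-1.0000 Bond=85.5321
(2,1): Delta=-0.1523 Bond=30.1042
(2,2): Delta=1.0000 Bond=-85.5321
V0=22.7626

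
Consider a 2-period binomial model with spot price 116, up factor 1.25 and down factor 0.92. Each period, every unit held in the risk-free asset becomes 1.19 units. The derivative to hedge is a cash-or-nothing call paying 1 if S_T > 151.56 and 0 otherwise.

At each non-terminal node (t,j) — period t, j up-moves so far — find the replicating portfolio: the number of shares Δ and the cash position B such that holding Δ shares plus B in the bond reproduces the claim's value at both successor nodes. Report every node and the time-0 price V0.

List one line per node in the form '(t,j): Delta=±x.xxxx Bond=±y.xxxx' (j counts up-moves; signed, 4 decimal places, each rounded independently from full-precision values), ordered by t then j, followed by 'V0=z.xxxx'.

(0,0): Delta=0.0180 Bond=-1.6108
(1,0): Delta=0.0000 Bond=0.0000
(1,1): Delta=0.0209 Bond=-2.3428
V0=0.4727

The replicating-portfolio and risk-neutral prices coincide; use p* = (1.19−0.92)/(1.25−0.92) = 0.8182 for the latter.
Terminal payoffs: V(2,0)=0.0000, V(2,1)=0.0000, V(2,2)=1.0000
Node (1,0) S=106.7200: V=(p*·0.0000+(1−p*)·0.0000)/1.19=0.0000; Δ=(0.0000−0.0000)/(133.4000−98.1824)=0.0000; B=V−Δ·S=0.0000
Node (1,1) S=145.0000: V=(p*·1.0000+(1−p*)·0.0000)/1.19=0.6875; Δ=(1.0000−0.0000)/(181.2500−133.4000)=0.0209; B=V−Δ·S=-2.3428
Node (0,0) S=116.0000: V=(p*·0.6875+(1−p*)·0.0000)/1.19=0.4727; Δ=(0.6875−0.0000)/(145.0000−106.7200)=0.0180; B=V−Δ·S=-1.6108
The time-0 hedge costs 0.4727, which is the no-arbitrage price.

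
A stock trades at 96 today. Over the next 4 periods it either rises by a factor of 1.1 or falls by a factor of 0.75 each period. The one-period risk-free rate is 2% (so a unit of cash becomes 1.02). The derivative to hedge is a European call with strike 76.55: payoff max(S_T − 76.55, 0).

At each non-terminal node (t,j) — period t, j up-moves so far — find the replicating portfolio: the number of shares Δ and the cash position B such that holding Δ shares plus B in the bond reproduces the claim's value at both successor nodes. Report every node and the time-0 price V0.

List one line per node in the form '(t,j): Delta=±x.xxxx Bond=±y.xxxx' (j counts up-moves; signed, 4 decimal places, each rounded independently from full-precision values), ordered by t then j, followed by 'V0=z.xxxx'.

No-arbitrage ⇒ martingale measure with p* = (R−d)/(u−d) = 0.7714.
Terminal values V(4,·): V(4,0)=0.0000, V(4,1)=0.0000, V(4,2)=0.0000, V(4,3)=19.2820, V(4,4)=64.0036
  t=3,j=0: stock 40.5000 → up 44.5500 (V=0.0000), down 30.3750 (V=0.0000). Price 0.0000; hedge Δ=0.0000, bond B=0.0000.
  t=3,j=1: stock 59.4000 → up 65.3400 (V=0.0000), down 44.5500 (V=0.0000). Price 0.0000; hedge Δ=0.0000, bond B=0.0000.
  t=3,j=2: stock 87.1200 → up 95.8320 (V=19.2820), down 65.3400 (V=0.0000). Price 14.5830; hedge Δ=0.6324, bond B=-40.5084.
  t=3,j=3: stock 127.7760 → up 140.5536 (V=64.0036), down 95.8320 (V=19.2820). Price 52.7270; hedge Δ=1.0000, bond B=-75.0490.
  t=2,j=0: stock 54.0000 → up 59.4000 (V=0.0000), down 40.5000 (V=0.0000). Price 0.0000; hedge Δ=0.0000, bond B=0.0000.
  t=2,j=1: stock 79.2000 → up 87.1200 (V=14.5830), down 59.4000 (V=0.0000). Price 11.0292; hedge Δ=0.5261, bond B=-30.6366.
  t=2,j=2: stock 116.1600 → up 127.7760 (V=52.7270), down 87.1200 (V=14.5830). Price 43.1455; hedge Δ=0.9382, bond B=-65.8373.
  t=1,j=0: stock 72.0000 → up 79.2000 (V=11.0292), down 54.0000 (V=0.0000). Price 8.3414; hedge Δ=0.4377, bond B=-23.1705.
  t=1,j=1: stock 105.6000 → up 116.1600 (V=43.1455), down 79.2000 (V=11.0292). Price 35.1025; hedge Δ=0.8689, bond B=-56.6582.
  t=0,j=0: stock 96.0000 → up 105.6000 (V=35.1025), down 72.0000 (V=8.3414). Price 28.4174; hedge Δ=0.7965, bond B=-48.0431.
Each (Δ,B) replicates both successor values, so the strategy is self-financing and V0 is arbitrage-free.

(0,0): Delta=0.7965 Bond=-48.0431
(1,0): Delta=0.4377 Bond=-23.1705
(1,1): Delta=0.8689 Bond=-56.6582
(2,0): Delta=0.0000 Bond=0.0000
(2,1): Delta=0.5261 Bond=-30.6366
(2,2): Delta=0.9382 Bond=-65.8373
(3,0): Delta=0.0000 Bond=0.0000
(3,1): Delta=0.0000 Bond=0.0000
(3,2): Delta=0.6324 Bond=-40.5084
(3,3): Delta=1.0000 Bond=-75.0490
V0=28.4174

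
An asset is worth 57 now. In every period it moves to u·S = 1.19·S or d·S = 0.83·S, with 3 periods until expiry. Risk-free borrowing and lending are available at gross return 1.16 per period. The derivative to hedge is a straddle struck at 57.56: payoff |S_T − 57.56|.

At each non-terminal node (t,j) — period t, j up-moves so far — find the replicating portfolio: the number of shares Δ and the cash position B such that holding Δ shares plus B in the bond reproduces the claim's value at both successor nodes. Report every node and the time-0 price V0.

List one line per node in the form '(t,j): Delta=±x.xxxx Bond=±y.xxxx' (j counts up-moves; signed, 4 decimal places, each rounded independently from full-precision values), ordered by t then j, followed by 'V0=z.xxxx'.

Since d<R<u, set p* = (R−d)/(u−d) = 0.9167; price each node as the discounted p*-expectation of its children.
Terminal values V(3,·): V(3,0)=24.9681, V(3,1)=10.8319, V(3,2)=9.4357, V(3,3)=38.4941
  t=2,j=0: stock 39.2673 → up 46.7281 (V=10.8319), down 32.5919 (V=24.9681). Price 10.3534; hedge Δ=-1.0000, bond B=49.6207.
  t=2,j=1: stock 56.2989 → up 66.9957 (V=9.4357), down 46.7281 (V=10.8319). Price 8.2345; hedge Δ=-0.0689, bond B=12.1129.
  t=2,j=2: stock 80.7177 → up 96.0541 (V=38.4941), down 66.9957 (V=9.4357). Price 31.0970; hedge Δ=1.0000, bond B=-49.6207.
  t=1,j=0: stock 47.3100 → up 56.2989 (V=8.2345), down 39.2673 (V=10.3534). Price 7.2509; hedge Δ=-0.1244, bond B=13.1367.
  t=1,j=1: stock 67.8300 → up 80.7177 (V=31.0970), down 56.2989 (V=8.2345). Price 25.1653; hedge Δ=0.9363, bond B=-38.3416.
  t=0,j=0: stock 57.0000 → up 67.8300 (V=25.1653), down 47.3100 (V=7.2509). Price 20.4073; hedge Δ=0.8730, bond B=-29.3549.
Self-financing check: at every node Δ·S+B equals the discounted successor values.

(0,0): Delta=0.8730 Bond=-29.3549
(1,0): Delta=-0.1244 Bond=13.1367
(1,1): Delta=0.9363 Bond=-38.3416
(2,0): Delta=-1.0000 Bond=49.6207
(2,1): Delta=-0.0689 Bond=12.1129
(2,2): Delta=1.0000 Bond=-49.6207
V0=20.4073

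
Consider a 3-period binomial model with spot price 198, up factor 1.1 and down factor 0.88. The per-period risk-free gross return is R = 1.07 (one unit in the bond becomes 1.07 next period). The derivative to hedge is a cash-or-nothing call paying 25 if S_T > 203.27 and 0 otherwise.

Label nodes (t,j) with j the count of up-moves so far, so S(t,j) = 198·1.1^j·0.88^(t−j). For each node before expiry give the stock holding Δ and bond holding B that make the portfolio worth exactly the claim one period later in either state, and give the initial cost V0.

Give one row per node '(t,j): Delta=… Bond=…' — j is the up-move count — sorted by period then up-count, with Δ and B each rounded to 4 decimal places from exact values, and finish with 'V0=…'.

(0,0): Delta=0.1181 Bond=-4.0056
(1,0): Delta=0.5264 Bond=-75.4333
(1,1): Delta=0.0665 Bond=6.9478
(2,0): Delta=0.0000 Bond=0.0000
(2,1): Delta=0.5929 Bond=-93.4579
(2,2): Delta=0.0000 Bond=23.3645
V0=19.3725

No-arbitrage ⇒ martingale measure with p* = (R−d)/(u−d) = 0.8636.
Payoff layer (t=3): V(3,0)=0.0000, V(3,1)=0.0000, V(3,2)=25.0000, V(3,3)=25.0000
  t=2,j=0: stock 153.3312 → up 168.6643 (V=0.0000), down 134.9315 (V=0.0000). Price 0.0000; hedge Δ=0.0000, bond B=0.0000.
  t=2,j=1: stock 191.6640 → up 210.8304 (V=25.0000), down 168.6643 (V=0.0000). Price 20.1784; hedge Δ=0.5929, bond B=-93.4579.
  t=2,j=2: stock 239.5800 → up 263.5380 (V=25.0000), down 210.8304 (V=25.0000). Price 23.3645; hedge Δ=0.0000, bond B=23.3645.
  t=1,j=0: stock 174.2400 → up 191.6640 (V=20.1784), down 153.3312 (V=0.0000). Price 16.2867; hedge Δ=0.5264, bond B=-75.4333.
  t=1,j=1: stock 217.8000 → up 239.5800 (V=23.3645), down 191.6640 (V=20.1784). Price 21.4299; hedge Δ=0.0665, bond B=6.9478.
  t=0,j=0: stock 198.0000 → up 217.8000 (V=21.4299), down 174.2400 (V=16.2867). Price 19.3725; hedge Δ=0.1181, bond B=-4.0056.
The time-0 hedge costs 19.3725, which is the no-arbitrage price.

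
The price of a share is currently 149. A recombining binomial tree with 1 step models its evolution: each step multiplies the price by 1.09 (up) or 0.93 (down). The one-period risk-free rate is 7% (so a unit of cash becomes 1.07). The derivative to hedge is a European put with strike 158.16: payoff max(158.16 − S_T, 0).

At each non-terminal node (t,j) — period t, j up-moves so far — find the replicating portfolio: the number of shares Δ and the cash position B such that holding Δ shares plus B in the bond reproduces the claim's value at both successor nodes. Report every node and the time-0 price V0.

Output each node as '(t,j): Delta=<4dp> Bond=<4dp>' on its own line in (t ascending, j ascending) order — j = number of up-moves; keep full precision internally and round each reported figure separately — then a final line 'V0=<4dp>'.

(0,0): Delta=-0.8217 Bond=124.7261
V0=2.2886

Since d<R<u, set p* = (R−d)/(u−d) = 0.8750; price each node as the discounted p*-expectation of its children.
Terminal payoffs: V(1,0)=19.5900, V(1,1)=0.0000
  t=0,j=0: stock 149.0000 → up 162.4100 (V=0.0000), down 138.5700 (V=19.5900). Price 2.2886; hedge Δ=-0.8217, bond B=124.7261.
Each (Δ,B) replicates both successor values, so the strategy is self-financing and V0 is arbitrage-free.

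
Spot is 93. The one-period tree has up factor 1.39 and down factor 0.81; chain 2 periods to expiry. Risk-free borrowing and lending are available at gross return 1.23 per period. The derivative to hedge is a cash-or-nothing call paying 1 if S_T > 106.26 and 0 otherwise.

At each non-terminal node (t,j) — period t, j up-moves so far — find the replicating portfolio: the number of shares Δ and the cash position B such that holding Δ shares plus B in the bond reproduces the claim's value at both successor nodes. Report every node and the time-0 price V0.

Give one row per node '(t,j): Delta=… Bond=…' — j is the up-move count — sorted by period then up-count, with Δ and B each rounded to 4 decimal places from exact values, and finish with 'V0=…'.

(0,0): Delta=0.0109 Bond=-0.6684
(1,0): Delta=0.0000 Bond=0.0000
(1,1): Delta=0.0133 Bond=-1.1354
V0=0.3466

Risk-neutral probability p* = (R−d)/(u−d) = (1.23−0.81)/(1.39−0.81) = 0.7241.
Terminal values V(2,·): V(2,0)=0.0000, V(2,1)=0.0000, V(2,2)=1.0000
Node (1,0) S=75.3300: V=(p*·0.0000+(1−p*)·0.0000)/1.23=0.0000; Δ=(0.0000−0.0000)/(104.7087−61.0173)=0.0000; B=V−Δ·S=0.0000
Node (1,1) S=129.2700: V=(p*·1.0000+(1−p*)·0.0000)/1.23=0.5887; Δ=(1.0000−0.0000)/(179.6853−104.7087)=0.0133; B=V−Δ·S=-1.1354
Node (0,0) S=93.0000: V=(p*·0.5887+(1−p*)·0.0000)/1.23=0.3466; Δ=(0.5887−0.0000)/(129.2700−75.3300)=0.0109; B=V−Δ·S=-0.6684
Root portfolio cost Δ·93+B reproduces V0=0.3466.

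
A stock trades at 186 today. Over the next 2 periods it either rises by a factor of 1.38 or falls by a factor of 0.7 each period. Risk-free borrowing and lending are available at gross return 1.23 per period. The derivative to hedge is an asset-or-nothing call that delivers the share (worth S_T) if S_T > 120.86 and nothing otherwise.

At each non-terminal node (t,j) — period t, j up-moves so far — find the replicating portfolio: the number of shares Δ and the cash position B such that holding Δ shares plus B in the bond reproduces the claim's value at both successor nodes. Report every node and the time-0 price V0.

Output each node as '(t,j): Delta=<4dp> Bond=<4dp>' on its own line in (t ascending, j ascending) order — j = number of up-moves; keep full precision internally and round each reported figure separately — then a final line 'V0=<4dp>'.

No-arbitrage ⇒ martingale measure with p* = (R−d)/(u−d) = 0.7794.
Terminal values V(2,·): V(2,0)=0.0000, V(2,1)=179.6760, V(2,2)=354.2184
(1,0): S=130.2000. Δ = (V_up−V_dn)/(S_up−S_dn) = (179.6760−0.0000)/(179.6760−91.1400) = 2.0294. V = [p*·179.6760 + (1−p*)·0.0000]/1.23 = 113.8549. B = V − Δ·S = -150.3745.
(1,1): S=256.6800. Δ = (V_up−V_dn)/(S_up−S_dn) = (354.2184−179.6760)/(354.2184−179.6760) = 1.0000. V = [p*·354.2184 + (1−p*)·179.6760]/1.23 = 256.6800. B = V − Δ·S = 0.0000.
(0,0): S=186.0000. Δ = (V_up−V_dn)/(S_up−S_dn) = (256.6800−113.8549)/(256.6800−130.2000) = 1.1292. V = [p*·256.6800 + (1−p*)·113.8549]/1.23 = 183.0687. B = V − Δ·S = -26.9682.
Self-financing check: at every node Δ·S+B equals the discounted successor values.

(0,0): Delta=1.1292 Bond=-26.9682
(1,0): Delta=2.0294 Bond=-150.3745
(1,1): Delta=1.0000 Bond=0.0000
V0=183.0687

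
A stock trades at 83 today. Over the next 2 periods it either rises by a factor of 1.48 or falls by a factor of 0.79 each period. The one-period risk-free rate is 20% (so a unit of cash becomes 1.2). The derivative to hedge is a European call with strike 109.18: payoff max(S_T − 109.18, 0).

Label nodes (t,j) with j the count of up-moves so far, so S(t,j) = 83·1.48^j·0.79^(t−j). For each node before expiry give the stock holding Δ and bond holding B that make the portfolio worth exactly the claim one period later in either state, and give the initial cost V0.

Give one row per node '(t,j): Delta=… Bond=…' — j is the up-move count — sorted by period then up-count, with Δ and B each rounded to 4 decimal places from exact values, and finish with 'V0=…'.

No-arbitrage ⇒ martingale measure with p* = (R−d)/(u−d) = 0.5942.
At expiry t=2: V(2,0)=0.0000, V(2,1)=0.0000, V(2,2)=72.6232
  t=1,j=0: stock 65.5700 → up 97.0436 (V=0.0000), down 51.8003 (V=0.0000). Price 0.0000; hedge Δ=0.0000, bond B=0.0000.
  t=1,j=1: stock 122.8400 → up 181.8032 (V=72.6232), down 97.0436 (V=0.0000). Price 35.9608; hedge Δ=0.8568, bond B=-69.2903.
  t=0,j=0: stock 83.0000 → up 122.8400 (V=35.9608), down 65.5700 (V=0.0000). Price 17.8067; hedge Δ=0.6279, bond B=-34.3104.
Each (Δ,B) replicates both successor values, so the strategy is self-financing and V0 is arbitrage-free.

(0,0): Delta=0.6279 Bond=-34.3104
(1,0): Delta=0.0000 Bond=0.0000
(1,1): Delta=0.8568 Bond=-69.2903
V0=17.8067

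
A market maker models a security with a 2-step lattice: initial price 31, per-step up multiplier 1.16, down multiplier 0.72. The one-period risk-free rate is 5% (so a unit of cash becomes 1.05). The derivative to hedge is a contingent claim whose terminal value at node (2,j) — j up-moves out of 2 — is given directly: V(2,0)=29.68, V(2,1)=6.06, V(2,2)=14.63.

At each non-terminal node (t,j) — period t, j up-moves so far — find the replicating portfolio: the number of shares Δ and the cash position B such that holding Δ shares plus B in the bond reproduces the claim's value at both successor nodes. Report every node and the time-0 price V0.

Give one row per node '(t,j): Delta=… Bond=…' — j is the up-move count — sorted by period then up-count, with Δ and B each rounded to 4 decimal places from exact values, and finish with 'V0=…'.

Since d<R<u, set p* = (R−d)/(u−d) = 0.7500; price each node as the discounted p*-expectation of its children.
At expiry t=2: V(2,0)=29.6800, V(2,1)=6.0600, V(2,2)=14.6300
  t=1,j=0: stock 22.3200 → up 25.8912 (V=6.0600), down 16.0704 (V=29.6800). Price 11.3952; hedge Δ=-2.4051, bond B=65.0771.
  t=1,j=1: stock 35.9600 → up 41.7136 (V=14.6300), down 25.8912 (V=6.0600). Price 11.8929; hedge Δ=0.5416, bond B=-7.5844.
  t=0,j=0: stock 31.0000 → up 35.9600 (V=11.8929), down 22.3200 (V=11.3952). Price 11.2080; hedge Δ=0.0365, bond B=10.0771.
Self-financing check: at every node Δ·S+B equals the discounted successor values.

(0,0): Delta=0.0365 Bond=10.0771
(1,0): Delta=-2.4051 Bond=65.0771
(1,1): Delta=0.5416 Bond=-7.5844
V0=11.2080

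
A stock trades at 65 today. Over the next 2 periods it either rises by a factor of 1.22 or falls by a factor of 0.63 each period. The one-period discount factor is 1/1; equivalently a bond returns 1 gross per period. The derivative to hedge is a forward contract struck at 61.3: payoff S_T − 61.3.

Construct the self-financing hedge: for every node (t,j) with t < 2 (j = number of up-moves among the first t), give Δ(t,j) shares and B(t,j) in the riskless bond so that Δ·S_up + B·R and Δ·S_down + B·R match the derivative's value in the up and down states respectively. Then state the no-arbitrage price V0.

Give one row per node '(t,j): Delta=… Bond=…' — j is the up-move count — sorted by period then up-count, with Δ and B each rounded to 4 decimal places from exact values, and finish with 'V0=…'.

The replicating-portfolio and risk-neutral prices coincide; use p* = (1−0.63)/(1.22−0.63) = 0.6271 for the latter.
At expiry t=2: V(2,0)=-35.5015, V(2,1)=-11.3410, V(2,2)=35.4460
(1,0): S=40.9500. Δ = (V_up−V_dn)/(S_up−S_dn) = (-11.3410−-35.5015)/(49.9590−25.7985) = 1.0000. V = [p*·-11.3410 + (1−p*)·-35.5015]/1 = -20.3500. B = V − Δ·S = -61.3000.
(1,1): S=79.3000. Δ = (V_up−V_dn)/(S_up−S_dn) = (35.4460−-11.3410)/(96.7460−49.9590) = 1.0000. V = [p*·35.4460 + (1−p*)·-11.3410]/1 = 18.0000. B = V − Δ·S = -61.3000.
(0,0): S=65.0000. Δ = (V_up−V_dn)/(S_up−S_dn) = (18.0000−-20.3500)/(79.3000−40.9500) = 1.0000. V = [p*·18.0000 + (1−p*)·-20.3500]/1 = 3.7000. B = V − Δ·S = -61.3000.
Each (Δ,B) replicates both successor values, so the strategy is self-financing and V0 is arbitrage-free.

(0,0): Delta=1.0000 Bond=-61.3000
(1,0): Delta=1.0000 Bond=-61.3000
(1,1): Delta=1.0000 Bond=-61.3000
V0=3.7000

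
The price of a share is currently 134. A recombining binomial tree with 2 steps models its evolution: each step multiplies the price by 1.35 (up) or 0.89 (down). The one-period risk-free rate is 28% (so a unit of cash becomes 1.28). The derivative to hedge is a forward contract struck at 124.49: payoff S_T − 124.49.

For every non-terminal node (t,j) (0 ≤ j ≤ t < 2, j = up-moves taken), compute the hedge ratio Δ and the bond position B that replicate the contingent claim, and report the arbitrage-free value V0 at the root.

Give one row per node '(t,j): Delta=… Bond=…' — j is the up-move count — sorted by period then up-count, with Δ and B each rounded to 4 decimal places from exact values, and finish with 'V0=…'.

Risk-neutral probability p* = (R−d)/(u−d) = (1.28−0.89)/(1.35−0.89) = 0.8478.
Terminal values V(2,·): V(2,0)=-18.3486, V(2,1)=36.5110, V(2,2)=119.7250
Node (1,0) S=119.2600: V=(p*·36.5110+(1−p*)·-18.3486)/1.28=22.0022; Δ=(36.5110−-18.3486)/(161.0010−106.1414)=1.0000; B=V−Δ·S=-97.2578
Node (1,1) S=180.9000: V=(p*·119.7250+(1−p*)·36.5110)/1.28=83.6422; Δ=(119.7250−36.5110)/(244.2150−161.0010)=1.0000; B=V−Δ·S=-97.2578
Node (0,0) S=134.0000: V=(p*·83.6422+(1−p*)·22.0022)/1.28=58.0173; Δ=(83.6422−22.0022)/(180.9000−119.2600)=1.0000; B=V−Δ·S=-75.9827
Root portfolio cost Δ·134+B reproduces V0=58.0173.

(0,0): Delta=1.0000 Bond=-75.9827
(1,0): Delta=1.0000 Bond=-97.2578
(1,1): Delta=1.0000 Bond=-97.2578
V0=58.0173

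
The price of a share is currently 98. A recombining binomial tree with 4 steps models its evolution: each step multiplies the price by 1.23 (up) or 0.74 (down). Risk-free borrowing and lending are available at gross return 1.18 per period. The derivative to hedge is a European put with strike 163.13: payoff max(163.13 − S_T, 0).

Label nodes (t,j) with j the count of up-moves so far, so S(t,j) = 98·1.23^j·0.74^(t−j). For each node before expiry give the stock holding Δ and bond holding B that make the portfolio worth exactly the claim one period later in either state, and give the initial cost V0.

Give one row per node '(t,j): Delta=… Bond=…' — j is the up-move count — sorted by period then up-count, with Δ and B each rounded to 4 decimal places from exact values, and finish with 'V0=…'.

(0,0): Delta=-0.4386 Bond=49.6359
(1,0): Delta=-1.0000 Bond=99.2860
(1,1): Delta=-0.4002 Bond=53.9436
(2,0): Delta=-1.0000 Bond=117.1574
(2,1): Delta=-1.0000 Bond=117.1574
(2,2): Delta=-0.3592 Bond=57.5734
(3,0): Delta=-1.0000 Bond=138.2458
(3,1): Delta=-1.0000 Bond=138.2458
(3,2): Delta=-1.0000 Bond=138.2458
(3,3): Delta=-0.3154 Bond=59.9469
V0=6.6570

No-arbitrage ⇒ martingale measure with p* = (R−d)/(u−d) = 0.8980.
Terminal values V(4,·): V(4,0)=133.7432, V(4,1)=114.2843, V(4,2)=81.9405, V(4,3)=28.1799, V(4,4)=0.0000
Node (3,0) S=39.7120: V=(p*·114.2843+(1−p*)·133.7432)/1.18=98.5338; Δ=(114.2843−133.7432)/(48.8457−29.3868)=-1.0000; B=V−Δ·S=138.2458
Node (3,1) S=66.0077: V=(p*·81.9405+(1−p*)·114.2843)/1.18=72.2381; Δ=(81.9405−114.2843)/(81.1895−48.8457)=-1.0000; B=V−Δ·S=138.2458
Node (3,2) S=109.7155: V=(p*·28.1799+(1−p*)·81.9405)/1.18=28.5303; Δ=(28.1799−81.9405)/(134.9501−81.1895)=-1.0000; B=V−Δ·S=138.2458
Node (3,3) S=182.3650: V=(p*·0.0000+(1−p*)·28.1799)/1.18=2.4369; Δ=(0.0000−28.1799)/(224.3089−134.9501)=-0.3154; B=V−Δ·S=59.9469
Node (2,0) S=53.6648: V=(p*·72.2381+(1−p*)·98.5338)/1.18=63.4926; Δ=(72.2381−98.5338)/(66.0077−39.7120)=-1.0000; B=V−Δ·S=117.1574
Node (2,1) S=89.1996: V=(p*·28.5303+(1−p*)·72.2381)/1.18=27.9578; Δ=(28.5303−72.2381)/(109.7155−66.0077)=-1.0000; B=V−Δ·S=117.1574
Node (2,2) S=148.2642: V=(p*·2.4369+(1−p*)·28.5303)/1.18=4.3216; Δ=(2.4369−28.5303)/(182.3650−109.7155)=-0.3592; B=V−Δ·S=57.5734
Node (1,0) S=72.5200: V=(p*·27.9578+(1−p*)·63.4926)/1.18=26.7660; Δ=(27.9578−63.4926)/(89.1996−53.6648)=-1.0000; B=V−Δ·S=99.2860
Node (1,1) S=120.5400: V=(p*·4.3216+(1−p*)·27.9578)/1.18=5.7063; Δ=(4.3216−27.9578)/(148.2642−89.1996)=-0.4002; B=V−Δ·S=53.9436
Node (0,0) S=98.0000: V=(p*·5.7063+(1−p*)·26.7660)/1.18=6.6570; Δ=(5.7063−26.7660)/(120.5400−72.5200)=-0.4386; B=V−Δ·S=49.6359
Check: Δ(0,0)·S0 + B(0,0) = 6.6570 = V0.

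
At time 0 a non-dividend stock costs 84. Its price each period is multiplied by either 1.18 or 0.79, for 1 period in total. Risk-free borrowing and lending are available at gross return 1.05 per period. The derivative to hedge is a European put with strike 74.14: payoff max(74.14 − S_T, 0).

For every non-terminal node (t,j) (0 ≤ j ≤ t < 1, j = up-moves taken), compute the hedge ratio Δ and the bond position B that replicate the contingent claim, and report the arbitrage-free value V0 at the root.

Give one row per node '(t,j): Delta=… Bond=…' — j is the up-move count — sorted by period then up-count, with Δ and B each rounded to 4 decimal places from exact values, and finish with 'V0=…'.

(0,0): Delta=-0.2375 Bond=22.4186
V0=2.4698

Since d<R<u, set p* = (R−d)/(u−d) = 0.6667; price each node as the discounted p*-expectation of its children.
Terminal payoffs: V(1,0)=7.7800, V(1,1)=0.0000
  t=0,j=0: stock 84.0000 → up 99.1200 (V=0.0000), down 66.3600 (V=7.7800). Price 2.4698; hedge Δ=-0.2375, bond B=22.4186.
Self-financing check: at every node Δ·S+B equals the discounted successor values.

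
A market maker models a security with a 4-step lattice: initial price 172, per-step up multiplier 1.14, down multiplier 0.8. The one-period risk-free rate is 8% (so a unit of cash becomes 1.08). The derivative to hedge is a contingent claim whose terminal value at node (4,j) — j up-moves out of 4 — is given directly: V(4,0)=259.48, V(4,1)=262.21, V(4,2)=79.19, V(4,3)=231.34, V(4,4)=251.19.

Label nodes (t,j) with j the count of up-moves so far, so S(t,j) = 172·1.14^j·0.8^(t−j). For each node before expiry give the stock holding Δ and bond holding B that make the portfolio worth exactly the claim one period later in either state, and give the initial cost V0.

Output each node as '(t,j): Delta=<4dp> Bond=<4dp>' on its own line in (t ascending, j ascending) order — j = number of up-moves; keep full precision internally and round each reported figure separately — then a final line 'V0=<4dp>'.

(0,0): Delta=0.7011 Bond=42.4207
(1,0): Delta=0.9177 Bond=16.0133
(1,1): Delta=0.6685 Bond=52.2003
(2,0): Delta=-3.7169 Bond=527.4653
(2,1): Delta=1.6146 Bond=-92.0280
(2,2): Delta=0.5263 Bond=88.1772
(3,0): Delta=0.0912 Bond=234.3115
(3,1): Delta=-4.2895 Bond=641.5234
(3,2): Delta=2.5024 Bond=-258.1574
(3,3): Delta=0.2291 Bond=170.9575
V0=163.0116

Since d<R<u, set p* = (R−d)/(u−d) = 0.8235; price each node as the discounted p*-expectation of its children.
Terminal values V(4,·): V(4,0)=259.4800, V(4,1)=262.2100, V(4,2)=79.1900, V(4,3)=231.3400, V(4,4)=251.1900
Node (3,0) S=88.0640: V=(p*·262.2100+(1−p*)·259.4800)/1.08=242.3410; Δ=(262.2100−259.4800)/(100.3930−70.4512)=0.0912; B=V−Δ·S=234.3115
Node (3,1) S=125.4912: V=(p*·79.1900+(1−p*)·262.2100)/1.08=103.2293; Δ=(79.1900−262.2100)/(143.0600−100.3930)=-4.2895; B=V−Δ·S=641.5234
Node (3,2) S=178.8250: V=(p*·231.3400+(1−p*)·79.1900)/1.08=189.3426; Δ=(231.3400−79.1900)/(203.8605−143.0600)=2.5024; B=V−Δ·S=-258.1574
Node (3,3) S=254.8256: V=(p*·251.1900+(1−p*)·231.3400)/1.08=229.3399; Δ=(251.1900−231.3400)/(290.5011−203.8605)=0.2291; B=V−Δ·S=170.9575
Node (2,0) S=110.0800: V=(p*·103.2293+(1−p*)·242.3410)/1.08=118.3134; Δ=(103.2293−242.3410)/(125.4912−88.0640)=-3.7169; B=V−Δ·S=527.4653
Node (2,1) S=156.8640: V=(p*·189.3426+(1−p*)·103.2293)/1.08=161.2464; Δ=(189.3426−103.2293)/(178.8250−125.4912)=1.6146; B=V−Δ·S=-92.0280
Node (2,2) S=223.5312: V=(p*·229.3399+(1−p*)·189.3426)/1.08=205.8162; Δ=(229.3399−189.3426)/(254.8256−178.8250)=0.5263; B=V−Δ·S=88.1772
Node (1,0) S=137.6000: V=(p*·161.2464+(1−p*)·118.3134)/1.08=142.2870; Δ=(161.2464−118.3134)/(156.8640−110.0800)=0.9177; B=V−Δ·S=16.0133
Node (1,1) S=196.0800: V=(p*·205.8162+(1−p*)·161.2464)/1.08=183.2879; Δ=(205.8162−161.2464)/(223.5312−156.8640)=0.6685; B=V−Δ·S=52.2003
Node (0,0) S=172.0000: V=(p*·183.2879+(1−p*)·142.2870)/1.08=163.0116; Δ=(183.2879−142.2870)/(196.0800−137.6000)=0.7011; B=V−Δ·S=42.4207
Each (Δ,B) replicates both successor values, so the strategy is self-financing and V0 is arbitrage-free.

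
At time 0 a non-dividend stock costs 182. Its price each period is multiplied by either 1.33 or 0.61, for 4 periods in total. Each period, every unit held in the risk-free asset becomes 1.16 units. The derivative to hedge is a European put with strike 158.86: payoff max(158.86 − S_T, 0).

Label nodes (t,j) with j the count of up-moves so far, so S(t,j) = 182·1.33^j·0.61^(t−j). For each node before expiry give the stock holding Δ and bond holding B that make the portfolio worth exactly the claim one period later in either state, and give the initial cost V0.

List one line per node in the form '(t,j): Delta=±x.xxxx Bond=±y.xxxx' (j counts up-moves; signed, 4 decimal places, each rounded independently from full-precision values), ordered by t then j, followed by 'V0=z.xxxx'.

Under the risk-neutral measure, an up-move has probability p* = (R−d)/(u−d) = 0.7639 and values discount at R = 1.16.
At expiry t=4: V(4,0)=133.6606, V(4,1)=103.9170, V(4,2)=39.0662, V(4,3)=0.0000, V(4,4)=0.0000
(3,0): S=41.3105. Δ = (V_up−V_dn)/(S_up−S_dn) = (103.9170−133.6606)/(54.9430−25.1994) = -1.0000. V = [p*·103.9170 + (1−p*)·133.6606]/1.16 = 95.6377. B = V − Δ·S = 136.9483.
(3,1): S=90.0705. Δ = (V_up−V_dn)/(S_up−S_dn) = (39.0662−103.9170)/(119.7938−54.9430) = -1.0000. V = [p*·39.0662 + (1−p*)·103.9170]/1.16 = 46.8777. B = V − Δ·S = 136.9483.
(3,2): S=196.3833. Δ = (V_up−V_dn)/(S_up−S_dn) = (0.0000−39.0662)/(261.1898−119.7938) = -0.2763. V = [p*·0.0000 + (1−p*)·39.0662]/1.16 = 7.9517. B = V − Δ·S = 62.2103.
(3,3): S=428.1799. Δ = (V_up−V_dn)/(S_up−S_dn) = (0.0000−0.0000)/(569.4793−261.1898) = 0.0000. V = [p*·0.0000 + (1−p*)·0.0000]/1.16 = 0.0000. B = V − Δ·S = 0.0000.
(2,0): S=67.7222. Δ = (V_up−V_dn)/(S_up−S_dn) = (46.8777−95.6377)/(90.0705−41.3105) = -1.0000. V = [p*·46.8777 + (1−p*)·95.6377]/1.16 = 50.3367. B = V − Δ·S = 118.0589.
(2,1): S=147.6566. Δ = (V_up−V_dn)/(S_up−S_dn) = (7.9517−46.8777)/(196.3833−90.0705) = -0.3661. V = [p*·7.9517 + (1−p*)·46.8777]/1.16 = 14.7781. B = V − Δ·S = 68.8420.
(2,2): S=321.9398. Δ = (V_up−V_dn)/(S_up−S_dn) = (0.0000−7.9517)/(428.1799−196.3833) = -0.0343. V = [p*·0.0000 + (1−p*)·7.9517]/1.16 = 1.6185. B = V − Δ·S = 12.6625.
(1,0): S=111.0200. Δ = (V_up−V_dn)/(S_up−S_dn) = (14.7781−50.3367)/(147.6566−67.7222) = -0.4448. V = [p*·14.7781 + (1−p*)·50.3367]/1.16 = 19.9775. B = V − Δ·S = 69.3644.
(1,1): S=242.0600. Δ = (V_up−V_dn)/(S_up−S_dn) = (1.6185−14.7781)/(321.9398−147.6566) = -0.0755. V = [p*·1.6185 + (1−p*)·14.7781]/1.16 = 4.0738. B = V − Δ·S = 22.3510.
(0,0): S=182.0000. Δ = (V_up−V_dn)/(S_up−S_dn) = (4.0738−19.9775)/(242.0600−111.0200) = -0.1214. V = [p*·4.0738 + (1−p*)·19.9775]/1.16 = 6.7490. B = V − Δ·S = 28.8374.
Each (Δ,B) replicates both successor values, so the strategy is self-financing and V0 is arbitrage-free.

(0,0): Delta=-0.1214 Bond=28.8374
(1,0): Delta=-0.4448 Bond=69.3644
(1,1): Delta=-0.0755 Bond=22.3510
(2,0): Delta=-1.0000 Bond=118.0589
(2,1): Delta=-0.3661 Bond=68.8420
(2,2): Delta=-0.0343 Bond=12.6625
(3,0): Delta=-1.0000 Bond=136.9483
(3,1): Delta=-1.0000 Bond=136.9483
(3,2): Delta=-0.2763 Bond=62.2103
(3,3): Delta=0.0000 Bond=0.0000
V0=6.7490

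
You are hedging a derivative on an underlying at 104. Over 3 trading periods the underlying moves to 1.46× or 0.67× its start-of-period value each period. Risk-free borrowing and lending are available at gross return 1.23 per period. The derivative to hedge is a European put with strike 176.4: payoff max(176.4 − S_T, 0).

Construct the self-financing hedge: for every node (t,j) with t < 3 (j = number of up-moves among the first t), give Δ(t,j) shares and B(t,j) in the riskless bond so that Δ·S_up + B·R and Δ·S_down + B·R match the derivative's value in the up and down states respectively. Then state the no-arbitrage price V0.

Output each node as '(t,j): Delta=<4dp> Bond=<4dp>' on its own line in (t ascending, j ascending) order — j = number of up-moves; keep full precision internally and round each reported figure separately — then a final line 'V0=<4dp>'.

(0,0): Delta=-0.4047 Bond=61.0700
(1,0): Delta=-1.0000 Bond=116.5973
(1,1): Delta=-0.2925 Bond=58.0793
(2,0): Delta=-1.0000 Bond=143.4146
(2,1): Delta=-1.0000 Bond=143.4146
(2,2): Delta=-0.1591 Bond=41.8754
V0=18.9822

Under the risk-neutral measure, an up-move has probability p* = (R−d)/(u−d) = 0.7089 and values discount at R = 1.23.
Terminal payoffs: V(3,0)=145.1206, V(3,1)=108.2390, V(3,2)=27.8701, V(3,3)=0.0000
Node (2,0) S=46.6856: V=(p*·108.2390+(1−p*)·145.1206)/1.23=96.7290; Δ=(108.2390−145.1206)/(68.1610−31.2794)=-1.0000; B=V−Δ·S=143.4146
Node (2,1) S=101.7328: V=(p*·27.8701+(1−p*)·108.2390)/1.23=41.6818; Δ=(27.8701−108.2390)/(148.5299−68.1610)=-1.0000; B=V−Δ·S=143.4146
Node (2,2) S=221.6864: V=(p*·0.0000+(1−p*)·27.8701)/1.23=6.5968; Δ=(0.0000−27.8701)/(323.6621−148.5299)=-0.1591; B=V−Δ·S=41.8754
Node (1,0) S=69.6800: V=(p*·41.6818+(1−p*)·96.7290)/1.23=46.9173; Δ=(41.6818−96.7290)/(101.7328−46.6856)=-1.0000; B=V−Δ·S=116.5973
Node (1,1) S=151.8400: V=(p*·6.5968+(1−p*)·41.6818)/1.23=13.6678; Δ=(6.5968−41.6818)/(221.6864−101.7328)=-0.2925; B=V−Δ·S=58.0793
Node (0,0) S=104.0000: V=(p*·13.6678+(1−p*)·46.9173)/1.23=18.9822; Δ=(13.6678−46.9173)/(151.8400−69.6800)=-0.4047; B=V−Δ·S=61.0700
The time-0 hedge costs 18.9822, which is the no-arbitrage price.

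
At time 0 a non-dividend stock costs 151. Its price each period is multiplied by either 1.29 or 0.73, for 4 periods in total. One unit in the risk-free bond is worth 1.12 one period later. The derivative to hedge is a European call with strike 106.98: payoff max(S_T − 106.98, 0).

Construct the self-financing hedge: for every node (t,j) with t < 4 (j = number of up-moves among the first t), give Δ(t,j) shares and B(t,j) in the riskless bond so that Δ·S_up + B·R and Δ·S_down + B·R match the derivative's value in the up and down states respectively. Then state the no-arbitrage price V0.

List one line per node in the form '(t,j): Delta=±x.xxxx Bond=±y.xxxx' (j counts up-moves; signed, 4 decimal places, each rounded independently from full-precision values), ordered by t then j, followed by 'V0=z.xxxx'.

(0,0): Delta=0.9417 Bond=-57.2904
(1,0): Delta=0.7905 Bond=-47.4959
(1,1): Delta=0.9790 Bond=-71.4314
(2,0): Delta=0.3716 Bond=-19.4876
(2,1): Delta=0.8938 Bond=-67.8887
(2,2): Delta=1.0000 Bond=-85.2838
(3,0): Delta=0.0000 Bond=0.0000
(3,1): Delta=0.4632 Bond=-31.3400
(3,2): Delta=1.0000 Bond=-95.5179
(3,3): Delta=1.0000 Bond=-95.5179
V0=84.9037

The replicating-portfolio and risk-neutral prices coincide; use p* = (1.12−0.73)/(1.29−0.73) = 0.6964 for the latter.
Terminal payoffs: V(4,0)=0.0000, V(4,1)=0.0000, V(4,2)=26.9266, V(4,3)=129.6495, V(4,4)=311.1736
  t=3,j=0: stock 58.7416 → up 75.7766 (V=0.0000), down 42.8813 (V=0.0000). Price 0.0000; hedge Δ=0.0000, bond B=0.0000.
  t=3,j=1: stock 103.8036 → up 133.9066 (V=26.9266), down 75.7766 (V=0.0000). Price 16.7433; hedge Δ=0.4632, bond B=-31.3400.
  t=3,j=2: stock 183.4337 → up 236.6295 (V=129.6495), down 133.9066 (V=26.9266). Price 87.9159; hedge Δ=1.0000, bond B=-95.5179.
  t=3,j=3: stock 324.1500 → up 418.1536 (V=311.1736), down 236.6295 (V=129.6495). Price 228.6322; hedge Δ=1.0000, bond B=-95.5179.
  t=2,j=0: stock 80.4679 → up 103.8036 (V=16.7433), down 58.7416 (V=0.0000). Price 10.4112; hedge Δ=0.3716, bond B=-19.4876.
  t=2,j=1: stock 142.1967 → up 183.4337 (V=87.9159), down 103.8036 (V=16.7433). Price 59.2053; hedge Δ=0.8938, bond B=-67.8887.
  t=2,j=2: stock 251.2791 → up 324.1500 (V=228.6322), down 183.4337 (V=87.9159). Price 165.9953; hedge Δ=1.0000, bond B=-85.2838.
  t=1,j=0: stock 110.2300 → up 142.1967 (V=59.2053), down 80.4679 (V=10.4112). Price 39.6364; hedge Δ=0.7905, bond B=-47.4959.
  t=1,j=1: stock 194.7900 → up 251.2791 (V=165.9953), down 142.1967 (V=59.2053). Price 119.2651; hedge Δ=0.9790, bond B=-71.4314.
  t=0,j=0: stock 151.0000 → up 194.7900 (V=119.2651), down 110.2300 (V=39.6364). Price 84.9037; hedge Δ=0.9417, bond B=-57.2904.
Check: Δ(0,0)·S0 + B(0,0) = 84.9037 = V0.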